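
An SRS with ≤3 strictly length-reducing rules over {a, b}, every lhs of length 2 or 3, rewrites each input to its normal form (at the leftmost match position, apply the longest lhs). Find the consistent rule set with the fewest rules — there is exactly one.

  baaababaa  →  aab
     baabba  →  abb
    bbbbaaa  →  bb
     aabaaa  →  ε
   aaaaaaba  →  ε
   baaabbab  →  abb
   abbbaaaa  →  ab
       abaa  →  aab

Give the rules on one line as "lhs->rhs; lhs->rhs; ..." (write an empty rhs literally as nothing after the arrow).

  | baaababaa => abababaa => ababaa => abaa => aab
  | baabba => abbba => abb
  | bbbbaaa => bbbaba => bbba => bb
  | aabaaa => aaaba => ba => ε

aaa->; ba->; baa->ab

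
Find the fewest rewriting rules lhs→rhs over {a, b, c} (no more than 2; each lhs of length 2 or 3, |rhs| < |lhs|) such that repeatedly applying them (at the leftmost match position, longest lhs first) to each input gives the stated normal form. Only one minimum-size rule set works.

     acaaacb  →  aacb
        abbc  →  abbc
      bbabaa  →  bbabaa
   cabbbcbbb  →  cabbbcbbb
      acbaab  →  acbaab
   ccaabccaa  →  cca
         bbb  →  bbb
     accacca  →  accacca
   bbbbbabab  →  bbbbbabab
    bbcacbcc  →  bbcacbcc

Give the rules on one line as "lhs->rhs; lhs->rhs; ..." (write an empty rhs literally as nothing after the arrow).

  | acaaacb => aacb
  | abbc
  | bbabaa
  | cabbbcbbb

abc->; aca->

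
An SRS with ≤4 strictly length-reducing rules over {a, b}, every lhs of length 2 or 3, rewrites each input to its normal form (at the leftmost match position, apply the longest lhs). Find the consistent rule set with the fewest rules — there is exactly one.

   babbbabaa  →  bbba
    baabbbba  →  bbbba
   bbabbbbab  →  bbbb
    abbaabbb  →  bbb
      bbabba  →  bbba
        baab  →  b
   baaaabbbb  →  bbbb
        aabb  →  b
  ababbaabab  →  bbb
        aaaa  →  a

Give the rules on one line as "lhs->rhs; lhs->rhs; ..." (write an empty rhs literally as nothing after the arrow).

aa->a; aab->; ab->b; abb->ab

  | babbbabaa => babbabaa => bababaa => bbabaa => bbbaa => bbba
  | baabbbba => bbbba
  | bbabbbbab => bbabbbab => bbabbab => bbabab => bbbab => bbbb
  | abbaabbb => abaabbb => baabbb => bbb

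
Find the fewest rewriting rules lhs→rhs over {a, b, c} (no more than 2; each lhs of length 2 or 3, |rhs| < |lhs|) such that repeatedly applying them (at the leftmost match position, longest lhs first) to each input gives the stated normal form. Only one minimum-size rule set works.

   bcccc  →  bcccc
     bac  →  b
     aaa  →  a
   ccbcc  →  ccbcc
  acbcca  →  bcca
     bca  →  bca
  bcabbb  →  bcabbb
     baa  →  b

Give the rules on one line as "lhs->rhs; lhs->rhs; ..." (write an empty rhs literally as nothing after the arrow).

aa->; ac->

  | bcccc
  | bac => b
  | aaa => a
  | ccbcc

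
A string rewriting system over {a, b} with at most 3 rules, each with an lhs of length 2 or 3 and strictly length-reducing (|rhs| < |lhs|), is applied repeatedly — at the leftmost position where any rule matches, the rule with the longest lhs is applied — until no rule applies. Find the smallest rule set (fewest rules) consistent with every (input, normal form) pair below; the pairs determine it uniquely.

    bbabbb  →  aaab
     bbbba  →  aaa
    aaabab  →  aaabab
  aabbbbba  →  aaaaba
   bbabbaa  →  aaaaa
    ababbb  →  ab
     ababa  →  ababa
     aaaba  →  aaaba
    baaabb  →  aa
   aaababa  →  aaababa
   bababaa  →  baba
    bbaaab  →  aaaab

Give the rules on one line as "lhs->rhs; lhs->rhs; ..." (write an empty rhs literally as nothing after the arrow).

baa->; bb->a

  | bbabbb => aabbb => aaab
  | bbbba => abba => aaa
  | aaabab
  | aabbbbba => aaabbba => aaaaba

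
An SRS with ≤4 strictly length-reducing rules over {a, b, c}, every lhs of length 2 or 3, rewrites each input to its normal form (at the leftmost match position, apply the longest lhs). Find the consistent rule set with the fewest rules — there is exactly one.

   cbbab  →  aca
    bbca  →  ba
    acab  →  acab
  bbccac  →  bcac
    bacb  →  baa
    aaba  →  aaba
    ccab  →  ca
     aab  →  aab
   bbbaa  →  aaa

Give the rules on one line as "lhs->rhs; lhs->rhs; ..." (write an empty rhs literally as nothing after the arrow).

bab->ca; bb->c; cb->a; cc->b

  | cbbab => abab => aca
  | bbca => cca => ba
  | acab
  | bbccac => cccac => bcac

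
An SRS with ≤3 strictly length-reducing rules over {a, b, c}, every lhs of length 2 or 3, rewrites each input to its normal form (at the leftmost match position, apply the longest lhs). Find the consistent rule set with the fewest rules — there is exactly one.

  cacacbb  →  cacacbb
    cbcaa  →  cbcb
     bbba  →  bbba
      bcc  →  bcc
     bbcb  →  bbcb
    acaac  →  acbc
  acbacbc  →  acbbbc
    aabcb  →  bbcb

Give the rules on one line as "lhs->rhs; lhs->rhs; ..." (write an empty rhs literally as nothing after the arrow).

aa->b; bac->bb

  | cacacbb
  | cbcaa => cbcb
  | bbba
  | bcc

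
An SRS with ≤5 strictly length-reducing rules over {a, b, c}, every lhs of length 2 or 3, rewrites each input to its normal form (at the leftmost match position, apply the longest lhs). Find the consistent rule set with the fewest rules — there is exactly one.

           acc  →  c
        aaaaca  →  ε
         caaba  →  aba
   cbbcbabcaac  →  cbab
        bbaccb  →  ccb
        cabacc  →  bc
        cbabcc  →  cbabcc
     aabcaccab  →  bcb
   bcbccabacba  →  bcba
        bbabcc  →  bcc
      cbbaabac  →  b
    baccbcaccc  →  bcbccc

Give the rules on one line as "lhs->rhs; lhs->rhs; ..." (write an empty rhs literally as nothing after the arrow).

  | acc => c
  | aaaaca => aaca => ca => ε
  | caaba => aba
  | cbbcbabcaac => cacbabcaac => cbabcaac => cbabac => cbab

aa->; ac->; bb->a; ca->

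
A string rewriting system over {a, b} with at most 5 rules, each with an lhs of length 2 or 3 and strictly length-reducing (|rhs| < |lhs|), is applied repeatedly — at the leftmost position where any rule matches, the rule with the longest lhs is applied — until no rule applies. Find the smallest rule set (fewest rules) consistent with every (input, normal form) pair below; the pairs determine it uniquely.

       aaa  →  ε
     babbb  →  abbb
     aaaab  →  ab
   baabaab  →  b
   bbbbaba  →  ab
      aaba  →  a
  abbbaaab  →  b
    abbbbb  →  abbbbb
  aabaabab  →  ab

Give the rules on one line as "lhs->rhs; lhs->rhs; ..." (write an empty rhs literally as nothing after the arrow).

aa->a; aaa->; ba->a; bba->ab

  | aaa => ε
  | babbb => abbb
  | aaaab => ab
  | baabaab => aabaab => abaab => aaab => b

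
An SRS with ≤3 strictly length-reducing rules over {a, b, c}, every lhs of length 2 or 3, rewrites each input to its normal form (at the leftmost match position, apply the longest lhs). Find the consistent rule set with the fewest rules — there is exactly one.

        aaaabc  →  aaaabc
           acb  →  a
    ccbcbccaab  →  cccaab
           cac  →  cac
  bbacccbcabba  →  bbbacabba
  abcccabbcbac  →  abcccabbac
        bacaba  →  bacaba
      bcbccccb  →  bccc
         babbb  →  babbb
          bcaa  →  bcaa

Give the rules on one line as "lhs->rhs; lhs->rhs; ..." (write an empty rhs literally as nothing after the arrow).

  | aaaabc
  | acb => a
  | ccbcbccaab => ccbccaab => cccaab
  | cac

acc->ba; cb->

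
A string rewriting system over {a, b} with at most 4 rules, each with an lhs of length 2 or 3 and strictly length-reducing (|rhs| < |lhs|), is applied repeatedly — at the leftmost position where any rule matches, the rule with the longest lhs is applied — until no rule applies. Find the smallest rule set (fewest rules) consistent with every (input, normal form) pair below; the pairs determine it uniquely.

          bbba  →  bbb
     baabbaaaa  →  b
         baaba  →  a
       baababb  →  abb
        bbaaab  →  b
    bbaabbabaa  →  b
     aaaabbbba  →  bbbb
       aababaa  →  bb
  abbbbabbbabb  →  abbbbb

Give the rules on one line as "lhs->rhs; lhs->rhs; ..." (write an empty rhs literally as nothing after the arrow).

aaa->bb; ba->b; bab->

  | bbba => bbb
  | baabbaaaa => babbaaaa => baaaa => baaa => baa => ba => b
  | baaba => baba => a
  | baababb => bababb => abb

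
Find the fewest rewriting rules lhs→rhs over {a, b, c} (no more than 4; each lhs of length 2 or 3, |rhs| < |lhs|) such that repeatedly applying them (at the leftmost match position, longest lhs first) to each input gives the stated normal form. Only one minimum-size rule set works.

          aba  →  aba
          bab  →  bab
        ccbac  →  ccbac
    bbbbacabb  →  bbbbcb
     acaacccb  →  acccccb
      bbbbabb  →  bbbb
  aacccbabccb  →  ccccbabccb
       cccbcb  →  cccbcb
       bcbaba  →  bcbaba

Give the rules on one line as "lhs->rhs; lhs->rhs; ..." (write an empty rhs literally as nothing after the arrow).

aa->c; abb->; cab->a

  | aba
  | bab
  | ccbac
  | bbbbacabb => bbbbaab => bbbbcb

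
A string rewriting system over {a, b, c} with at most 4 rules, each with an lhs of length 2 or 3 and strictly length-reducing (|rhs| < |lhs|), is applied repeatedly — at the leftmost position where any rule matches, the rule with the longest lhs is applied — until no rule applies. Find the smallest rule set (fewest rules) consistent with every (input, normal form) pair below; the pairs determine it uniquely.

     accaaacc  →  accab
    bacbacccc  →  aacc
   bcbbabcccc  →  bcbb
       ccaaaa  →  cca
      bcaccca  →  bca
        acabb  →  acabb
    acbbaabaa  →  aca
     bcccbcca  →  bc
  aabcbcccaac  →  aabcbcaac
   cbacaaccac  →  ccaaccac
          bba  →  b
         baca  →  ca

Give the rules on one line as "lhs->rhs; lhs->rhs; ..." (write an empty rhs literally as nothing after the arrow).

  | accaaacc => accabcc => accab
  | bacbacccc => cbacccc => ccccc => aacc
  | bcbbabcccc => bcbbcccc => bcbbcc => bcbb
  | ccaaaa => ccaba => cca

aaa->ab; ba->; bcc->b; ccc->aa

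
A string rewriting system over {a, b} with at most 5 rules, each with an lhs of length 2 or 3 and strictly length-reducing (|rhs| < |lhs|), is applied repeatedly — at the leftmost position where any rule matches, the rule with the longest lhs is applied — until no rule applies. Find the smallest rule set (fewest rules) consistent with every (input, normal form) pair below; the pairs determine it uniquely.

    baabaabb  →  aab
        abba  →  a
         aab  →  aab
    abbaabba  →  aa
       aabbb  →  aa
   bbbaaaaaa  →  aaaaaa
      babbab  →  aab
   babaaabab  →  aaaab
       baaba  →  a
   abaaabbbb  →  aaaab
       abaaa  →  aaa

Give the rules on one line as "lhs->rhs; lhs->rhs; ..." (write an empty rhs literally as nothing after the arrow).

  | baabaabb => abaabb => aabb => aab
  | abba => aba => a
  | aab
  | abbaabba => abaabba => aabba => aaba => aa

ba->; bab->ab; bb->b; bbb->ba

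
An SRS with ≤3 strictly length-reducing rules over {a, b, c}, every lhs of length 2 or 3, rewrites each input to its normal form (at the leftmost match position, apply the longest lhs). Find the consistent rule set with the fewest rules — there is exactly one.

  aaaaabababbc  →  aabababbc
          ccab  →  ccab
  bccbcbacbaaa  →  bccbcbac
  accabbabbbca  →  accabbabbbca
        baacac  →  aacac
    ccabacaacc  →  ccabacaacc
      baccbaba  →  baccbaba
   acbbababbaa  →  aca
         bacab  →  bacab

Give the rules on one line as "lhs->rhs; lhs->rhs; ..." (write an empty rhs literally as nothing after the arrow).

aaa->; baa->aa

  | aaaaabababbc => aabababbc
  | ccab
  | bccbcbacbaaa => bccbcbacaaa => bccbcbac
  | accabbabbbca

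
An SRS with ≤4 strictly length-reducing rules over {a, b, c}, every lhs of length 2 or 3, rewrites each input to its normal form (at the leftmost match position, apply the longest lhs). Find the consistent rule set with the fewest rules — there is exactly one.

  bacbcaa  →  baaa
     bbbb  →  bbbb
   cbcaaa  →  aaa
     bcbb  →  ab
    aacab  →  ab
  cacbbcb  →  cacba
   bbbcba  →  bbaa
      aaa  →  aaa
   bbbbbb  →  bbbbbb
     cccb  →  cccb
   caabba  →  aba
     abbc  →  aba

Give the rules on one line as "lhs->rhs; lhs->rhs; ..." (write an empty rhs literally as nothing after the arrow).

aac->; bc->a; bcb->a; caa->bc

  | bacbcaa => bacaaa => babca => baaa
  | bbbb
  | cbcaaa => caaaa => bcaa => aaa
  | bcbb => ab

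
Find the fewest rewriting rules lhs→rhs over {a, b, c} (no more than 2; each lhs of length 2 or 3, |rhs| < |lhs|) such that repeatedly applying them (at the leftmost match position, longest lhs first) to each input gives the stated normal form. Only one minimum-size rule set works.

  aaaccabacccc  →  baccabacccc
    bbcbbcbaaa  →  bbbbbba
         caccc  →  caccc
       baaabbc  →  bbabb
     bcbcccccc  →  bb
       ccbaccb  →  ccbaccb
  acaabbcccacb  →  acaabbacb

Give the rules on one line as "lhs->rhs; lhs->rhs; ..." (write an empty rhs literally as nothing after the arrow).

aaa->ba; bc->b

  | aaaccabacccc => baccabacccc
  | bbcbbcbaaa => bbbbcbaaa => bbbbbaaa => bbbbbba
  | caccc
  | baaabbc => bbabbc => bbabb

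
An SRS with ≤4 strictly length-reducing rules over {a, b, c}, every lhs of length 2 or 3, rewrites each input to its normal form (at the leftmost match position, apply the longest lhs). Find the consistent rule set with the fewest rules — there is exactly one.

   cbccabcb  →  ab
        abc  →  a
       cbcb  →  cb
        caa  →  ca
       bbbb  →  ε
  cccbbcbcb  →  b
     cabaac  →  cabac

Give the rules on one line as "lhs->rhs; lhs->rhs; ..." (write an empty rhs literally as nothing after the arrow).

aa->a; bb->; bc->; cc->

  | cbccabcb => ccabcb => abcb => ab
  | abc => a
  | cbcb => cb
  | caa => ca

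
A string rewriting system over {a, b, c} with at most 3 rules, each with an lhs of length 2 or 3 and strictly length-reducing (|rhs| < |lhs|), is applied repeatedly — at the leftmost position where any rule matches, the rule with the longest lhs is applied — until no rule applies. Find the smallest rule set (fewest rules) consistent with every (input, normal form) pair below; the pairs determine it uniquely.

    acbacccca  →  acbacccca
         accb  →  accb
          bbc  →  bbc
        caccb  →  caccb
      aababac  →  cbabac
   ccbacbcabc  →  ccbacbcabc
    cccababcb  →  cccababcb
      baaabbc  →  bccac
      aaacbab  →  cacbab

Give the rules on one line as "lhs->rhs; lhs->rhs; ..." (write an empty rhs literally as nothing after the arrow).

aa->c; abb->ca

  | acbacccca
  | accb
  | bbc
  | caccb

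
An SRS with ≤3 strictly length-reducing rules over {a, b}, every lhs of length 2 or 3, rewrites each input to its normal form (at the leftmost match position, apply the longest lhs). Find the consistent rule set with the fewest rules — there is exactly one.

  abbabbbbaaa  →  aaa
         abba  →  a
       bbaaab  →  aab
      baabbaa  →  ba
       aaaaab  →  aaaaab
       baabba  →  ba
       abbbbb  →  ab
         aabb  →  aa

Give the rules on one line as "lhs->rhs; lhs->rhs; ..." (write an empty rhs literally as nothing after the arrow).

baa->ba; bb->; bba->

  | abbabbbbaaa => abbbbaaa => abbaaa => aaa
  | abba => a
  | bbaaab => aab
  | baabbaa => babbaa => baa => ba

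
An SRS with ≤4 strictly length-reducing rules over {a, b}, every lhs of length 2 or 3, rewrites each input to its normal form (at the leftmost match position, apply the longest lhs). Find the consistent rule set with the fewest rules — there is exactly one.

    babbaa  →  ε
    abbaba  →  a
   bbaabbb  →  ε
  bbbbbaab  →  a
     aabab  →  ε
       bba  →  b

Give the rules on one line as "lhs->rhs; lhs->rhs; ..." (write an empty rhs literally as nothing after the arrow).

aa->; ba->; bab->ba; bbb->a

  | babbaa => babaa => baaa => aa => ε
  | abbaba => abbaa => aba => a
  | bbaabbb => babbb => babb => bab => ba => ε
  | bbbbbaab => abbaab => abab => aba => a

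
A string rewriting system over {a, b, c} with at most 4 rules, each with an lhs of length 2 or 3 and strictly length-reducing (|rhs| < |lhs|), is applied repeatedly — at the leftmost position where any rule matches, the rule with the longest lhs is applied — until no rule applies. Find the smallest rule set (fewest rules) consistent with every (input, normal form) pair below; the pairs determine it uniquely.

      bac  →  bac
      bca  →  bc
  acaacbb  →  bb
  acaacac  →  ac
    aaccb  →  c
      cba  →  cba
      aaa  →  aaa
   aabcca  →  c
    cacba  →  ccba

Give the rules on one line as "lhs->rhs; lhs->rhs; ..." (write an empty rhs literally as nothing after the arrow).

  | bac
  | bca => bc
  | acaacbb => acacbb => accbb => bb
  | acaacac => acacac => accac => ac

ab->c; acc->; ca->c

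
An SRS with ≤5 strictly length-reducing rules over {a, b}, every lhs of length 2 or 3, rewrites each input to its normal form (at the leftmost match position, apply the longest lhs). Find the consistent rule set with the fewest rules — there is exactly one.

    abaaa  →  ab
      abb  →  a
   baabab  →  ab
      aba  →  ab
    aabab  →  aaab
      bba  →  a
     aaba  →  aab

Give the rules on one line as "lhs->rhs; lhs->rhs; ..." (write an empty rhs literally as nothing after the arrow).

  | abaaa => aba => ab
  | abb => a
  | baabab => bbab => ab
  | aba => ab

ba->b; baa->b; bab->ab; bb->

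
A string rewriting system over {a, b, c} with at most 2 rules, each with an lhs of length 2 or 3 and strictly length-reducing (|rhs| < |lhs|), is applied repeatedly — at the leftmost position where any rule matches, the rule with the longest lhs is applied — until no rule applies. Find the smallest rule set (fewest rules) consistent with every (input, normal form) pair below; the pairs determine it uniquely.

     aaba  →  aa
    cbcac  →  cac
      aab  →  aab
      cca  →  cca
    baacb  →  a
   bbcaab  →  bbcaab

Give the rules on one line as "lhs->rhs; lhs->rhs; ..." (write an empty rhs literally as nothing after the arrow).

ba->; cb->

  | aaba => aa
  | cbcac => cac
  | aab
  | cca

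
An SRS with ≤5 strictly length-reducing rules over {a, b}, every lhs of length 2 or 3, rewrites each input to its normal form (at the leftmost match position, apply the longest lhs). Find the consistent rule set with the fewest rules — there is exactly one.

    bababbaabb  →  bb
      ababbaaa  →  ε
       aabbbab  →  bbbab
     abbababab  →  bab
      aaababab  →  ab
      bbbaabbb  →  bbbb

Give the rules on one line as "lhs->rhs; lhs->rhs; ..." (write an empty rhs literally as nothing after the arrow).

aa->; aba->a; abb->b; baa->a

  | bababbaabb => babbaabb => bbaabb => babb => bb
  | ababbaaa => abbaaa => baaa => aa => ε
  | aabbbab => bbbab
  | abbababab => bababab => babab => bab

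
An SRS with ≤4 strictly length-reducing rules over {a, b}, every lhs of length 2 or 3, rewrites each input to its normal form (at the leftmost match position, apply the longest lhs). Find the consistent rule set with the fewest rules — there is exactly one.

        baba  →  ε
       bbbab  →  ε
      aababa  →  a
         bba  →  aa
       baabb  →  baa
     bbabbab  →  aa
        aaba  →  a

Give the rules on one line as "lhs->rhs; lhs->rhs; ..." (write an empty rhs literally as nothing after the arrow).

  | baba => bbb => ab => ε
  | bbbab => abab => bbb => ab => ε
  | aababa => abbba => aba => bb => a
  | bba => aa

ab->; aba->bb; abb->a; bb->a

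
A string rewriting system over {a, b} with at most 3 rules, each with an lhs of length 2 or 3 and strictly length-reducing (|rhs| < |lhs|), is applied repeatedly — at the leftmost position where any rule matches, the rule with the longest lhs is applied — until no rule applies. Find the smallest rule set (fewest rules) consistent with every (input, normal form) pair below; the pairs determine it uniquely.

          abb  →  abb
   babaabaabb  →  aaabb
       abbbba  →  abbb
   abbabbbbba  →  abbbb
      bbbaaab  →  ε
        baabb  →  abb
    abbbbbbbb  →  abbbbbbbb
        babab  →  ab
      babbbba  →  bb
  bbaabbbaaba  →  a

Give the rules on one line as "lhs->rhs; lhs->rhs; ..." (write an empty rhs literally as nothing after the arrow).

ba->; bab->

  | abb
  | babaabaabb => aabaabb => aaabb
  | abbbba => abbb
  | abbabbbbba => abbbbba => abbbb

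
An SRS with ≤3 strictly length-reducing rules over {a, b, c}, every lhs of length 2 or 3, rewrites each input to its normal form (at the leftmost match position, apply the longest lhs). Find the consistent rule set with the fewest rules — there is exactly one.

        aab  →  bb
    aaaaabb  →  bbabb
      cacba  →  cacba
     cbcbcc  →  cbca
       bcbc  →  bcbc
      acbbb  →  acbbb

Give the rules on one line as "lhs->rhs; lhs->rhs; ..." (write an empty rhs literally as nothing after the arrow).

aa->b; bcc->a

  | aab => bb
  | aaaaabb => baaabb => bbabb
  | cacba
  | cbcbcc => cbca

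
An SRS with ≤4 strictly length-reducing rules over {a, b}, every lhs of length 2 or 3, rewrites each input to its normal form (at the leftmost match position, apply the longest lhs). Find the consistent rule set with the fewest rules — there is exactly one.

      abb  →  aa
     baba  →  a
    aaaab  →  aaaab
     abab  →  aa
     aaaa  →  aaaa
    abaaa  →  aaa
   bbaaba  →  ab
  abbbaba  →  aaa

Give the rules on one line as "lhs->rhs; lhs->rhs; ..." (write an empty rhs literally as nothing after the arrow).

ba->b; baa->a; bb->a; bba->bb

  | abb => aa
  | baba => bba => bb => a
  | aaaab
  | abab => abb => aa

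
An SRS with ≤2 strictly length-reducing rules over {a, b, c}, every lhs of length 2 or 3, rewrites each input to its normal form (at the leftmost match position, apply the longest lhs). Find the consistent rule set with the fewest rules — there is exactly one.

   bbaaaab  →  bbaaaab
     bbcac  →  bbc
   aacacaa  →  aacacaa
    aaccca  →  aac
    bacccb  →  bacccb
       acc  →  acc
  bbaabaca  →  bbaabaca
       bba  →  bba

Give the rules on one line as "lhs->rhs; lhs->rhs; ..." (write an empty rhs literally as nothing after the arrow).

bca->b; cca->

  | bbaaaab
  | bbcac => bbc
  | aacacaa
  | aaccca => aac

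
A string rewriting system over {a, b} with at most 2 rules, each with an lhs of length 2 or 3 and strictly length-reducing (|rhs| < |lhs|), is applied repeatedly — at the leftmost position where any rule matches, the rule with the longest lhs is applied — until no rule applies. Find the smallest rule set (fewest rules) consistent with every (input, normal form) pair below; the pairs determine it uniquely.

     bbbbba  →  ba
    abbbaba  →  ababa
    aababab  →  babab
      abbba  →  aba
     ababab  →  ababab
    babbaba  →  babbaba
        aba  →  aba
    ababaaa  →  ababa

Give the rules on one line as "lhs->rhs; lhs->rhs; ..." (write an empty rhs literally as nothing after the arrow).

aa->; bbb->b

  | bbbbba => bbba => ba
  | abbbaba => ababa
  | aababab => babab
  | abbba => aba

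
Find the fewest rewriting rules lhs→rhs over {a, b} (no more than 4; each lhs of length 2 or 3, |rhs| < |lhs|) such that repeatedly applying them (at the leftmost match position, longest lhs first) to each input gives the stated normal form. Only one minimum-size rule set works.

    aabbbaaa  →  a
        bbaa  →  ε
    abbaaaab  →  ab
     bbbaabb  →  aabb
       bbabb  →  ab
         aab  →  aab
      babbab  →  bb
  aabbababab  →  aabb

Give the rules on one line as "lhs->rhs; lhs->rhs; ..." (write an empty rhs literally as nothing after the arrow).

  | aabbbaaa => aaabaaa => abaaa => aaa => a
  | bbaa => ba => ε
  | abbaaaab => abaaab => aaab => ab
  | bbbaabb => abaabb => aabb

aaa->a; ba->; bbb->ab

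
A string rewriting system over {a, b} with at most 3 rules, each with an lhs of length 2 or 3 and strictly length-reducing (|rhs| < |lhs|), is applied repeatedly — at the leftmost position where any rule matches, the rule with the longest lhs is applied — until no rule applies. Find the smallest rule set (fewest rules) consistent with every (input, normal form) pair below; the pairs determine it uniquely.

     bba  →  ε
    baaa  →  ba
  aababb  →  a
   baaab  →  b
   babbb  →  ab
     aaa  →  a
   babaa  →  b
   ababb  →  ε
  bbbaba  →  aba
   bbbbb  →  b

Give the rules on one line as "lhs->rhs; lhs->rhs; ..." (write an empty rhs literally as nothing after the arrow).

  | bba => aa => ε
  | baaa => ba
  | aababb => babb => bb => a
  | baaab => bab => b

aa->; bab->b; bb->a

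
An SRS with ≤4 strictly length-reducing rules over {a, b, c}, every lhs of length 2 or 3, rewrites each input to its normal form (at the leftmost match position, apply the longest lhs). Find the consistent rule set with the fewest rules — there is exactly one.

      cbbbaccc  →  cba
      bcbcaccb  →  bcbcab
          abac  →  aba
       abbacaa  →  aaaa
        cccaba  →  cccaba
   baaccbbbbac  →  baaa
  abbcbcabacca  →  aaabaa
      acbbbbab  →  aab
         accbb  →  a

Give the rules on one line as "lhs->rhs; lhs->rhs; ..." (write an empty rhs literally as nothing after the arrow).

  | cbbbaccc => cbaccc => cbacc => cbac => cba
  | bcbcaccb => bcbcacb => bcbcab
  | abac => aba
  | abbacaa => aacaa => aaaa

abc->aa; ac->a; bb->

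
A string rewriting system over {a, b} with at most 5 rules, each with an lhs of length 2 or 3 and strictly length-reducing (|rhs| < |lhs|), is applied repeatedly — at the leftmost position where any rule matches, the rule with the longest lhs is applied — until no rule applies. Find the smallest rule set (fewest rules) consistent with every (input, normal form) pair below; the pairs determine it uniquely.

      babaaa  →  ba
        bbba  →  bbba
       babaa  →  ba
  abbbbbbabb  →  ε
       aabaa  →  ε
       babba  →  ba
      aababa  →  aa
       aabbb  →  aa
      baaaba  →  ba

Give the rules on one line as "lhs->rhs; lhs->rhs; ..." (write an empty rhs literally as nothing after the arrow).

  | babaaa => baaa => baa => ba
  | bbba
  | babaa => baa => ba
  | abbbbbbabb => aabbbbabb => aaabbabb => abbbabb => aababb => aabb => aaa => ab => ε

aaa->ab; ab->; abb->aa; baa->ba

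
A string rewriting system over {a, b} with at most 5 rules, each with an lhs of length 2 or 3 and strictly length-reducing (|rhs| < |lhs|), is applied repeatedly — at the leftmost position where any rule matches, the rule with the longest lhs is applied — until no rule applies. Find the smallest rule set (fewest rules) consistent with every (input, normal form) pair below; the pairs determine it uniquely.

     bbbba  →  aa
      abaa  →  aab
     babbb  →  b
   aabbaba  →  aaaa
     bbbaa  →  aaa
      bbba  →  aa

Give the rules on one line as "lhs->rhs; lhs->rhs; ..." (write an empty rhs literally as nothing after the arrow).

ba->; baa->ab; bb->b; bba->aa

  | bbbba => bbba => bba => aa
  | abaa => aab
  | babbb => bbb => bb => b
  | aabbaba => aaaaba => aaaa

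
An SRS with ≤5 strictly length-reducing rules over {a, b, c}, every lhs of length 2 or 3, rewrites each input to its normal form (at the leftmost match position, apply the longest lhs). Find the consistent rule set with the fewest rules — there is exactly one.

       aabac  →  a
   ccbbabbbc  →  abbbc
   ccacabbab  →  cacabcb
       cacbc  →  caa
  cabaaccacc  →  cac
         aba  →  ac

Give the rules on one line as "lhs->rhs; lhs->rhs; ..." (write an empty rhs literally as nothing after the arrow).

  | aabac => aacc => a
  | ccbbabbbc => cbbabbbc => cbcbbbc => abbbc
  | ccacabbab => cacabbab => cacabcb
  | cacbc => caa

acc->; ba->c; cbc->a; cc->c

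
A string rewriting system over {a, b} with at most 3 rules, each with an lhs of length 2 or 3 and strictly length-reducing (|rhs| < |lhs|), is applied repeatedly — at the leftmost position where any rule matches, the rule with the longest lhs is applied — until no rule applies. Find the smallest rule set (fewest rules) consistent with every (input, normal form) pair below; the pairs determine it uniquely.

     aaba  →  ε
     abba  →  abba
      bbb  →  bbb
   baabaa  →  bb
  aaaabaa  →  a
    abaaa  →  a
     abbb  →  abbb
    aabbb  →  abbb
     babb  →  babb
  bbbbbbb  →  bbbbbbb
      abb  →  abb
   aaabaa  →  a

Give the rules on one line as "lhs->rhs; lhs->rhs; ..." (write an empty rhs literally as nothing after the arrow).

  | aaba => aba => ε
  | abba
  | bbb
  | baabaa => bbaa => bb

aa->a; aba->; baa->b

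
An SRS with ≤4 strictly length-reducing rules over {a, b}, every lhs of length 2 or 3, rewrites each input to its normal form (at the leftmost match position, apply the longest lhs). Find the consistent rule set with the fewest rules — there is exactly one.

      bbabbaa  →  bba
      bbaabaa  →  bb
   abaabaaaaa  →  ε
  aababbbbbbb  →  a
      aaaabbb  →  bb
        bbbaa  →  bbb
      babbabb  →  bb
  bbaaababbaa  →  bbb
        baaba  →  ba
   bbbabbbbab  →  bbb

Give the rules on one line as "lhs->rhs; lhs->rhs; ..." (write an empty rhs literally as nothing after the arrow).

  | bbabbaa => bbabaa => bbaaa => bba
  | bbaabaa => bbaa => bb
  | abaabaaaaa => aaabaaaaa => abaaaaa => aaaaaa => aaaa => aa => ε
  | aababbbbbbb => abbbbbbb => abbbbbb => abbbbb => abbbb => abbb => abb => ab => a

aa->; aab->; ab->a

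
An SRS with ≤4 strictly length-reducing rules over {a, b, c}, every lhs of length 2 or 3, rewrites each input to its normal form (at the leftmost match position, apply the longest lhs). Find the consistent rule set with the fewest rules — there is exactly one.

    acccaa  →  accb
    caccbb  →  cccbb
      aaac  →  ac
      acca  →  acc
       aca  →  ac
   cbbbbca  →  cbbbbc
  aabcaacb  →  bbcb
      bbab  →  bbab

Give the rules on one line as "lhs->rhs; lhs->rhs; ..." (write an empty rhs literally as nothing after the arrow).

  | acccaa => accb
  | caccbb => cccbb
  | aaac => ac
  | acca => acc

aa->; ca->c; caa->b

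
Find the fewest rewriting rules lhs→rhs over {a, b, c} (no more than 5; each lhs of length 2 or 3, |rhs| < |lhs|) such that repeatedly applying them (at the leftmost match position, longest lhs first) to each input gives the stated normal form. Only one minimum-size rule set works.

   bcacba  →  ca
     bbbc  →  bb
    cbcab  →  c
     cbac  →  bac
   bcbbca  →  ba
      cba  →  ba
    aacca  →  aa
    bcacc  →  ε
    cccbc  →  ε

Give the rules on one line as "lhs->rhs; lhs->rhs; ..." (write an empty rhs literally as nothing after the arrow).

ab->c; acc->; bc->; cb->b

  | bcacba => acba => aba => ca
  | bbbc => bb
  | cbcab => bcab => ab => c
  | cbac => bac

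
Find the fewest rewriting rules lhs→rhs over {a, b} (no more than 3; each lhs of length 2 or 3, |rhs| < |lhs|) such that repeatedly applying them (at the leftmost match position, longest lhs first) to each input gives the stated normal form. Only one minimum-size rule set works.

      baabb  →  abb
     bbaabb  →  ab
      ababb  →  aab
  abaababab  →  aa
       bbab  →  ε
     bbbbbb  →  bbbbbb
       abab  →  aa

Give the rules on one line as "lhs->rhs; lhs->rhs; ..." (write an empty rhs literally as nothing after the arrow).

  | baabb => abb
  | bbaabb => babb => ab
  | ababb => aab
  | abaababab => aababab => aaaab => abab => aa

aaa->ab; ba->; bab->a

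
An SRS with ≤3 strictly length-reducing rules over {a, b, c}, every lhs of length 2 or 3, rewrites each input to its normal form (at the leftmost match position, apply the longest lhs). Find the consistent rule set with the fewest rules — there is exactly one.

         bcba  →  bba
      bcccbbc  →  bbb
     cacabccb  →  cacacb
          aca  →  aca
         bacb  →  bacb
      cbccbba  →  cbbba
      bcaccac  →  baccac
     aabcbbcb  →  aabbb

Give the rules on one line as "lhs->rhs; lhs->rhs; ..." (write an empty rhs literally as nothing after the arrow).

abc->a; bc->b

  | bcba => bba
  | bcccbbc => bccbbc => bcbbc => bbbc => bbb
  | cacabccb => cacacb
  | aca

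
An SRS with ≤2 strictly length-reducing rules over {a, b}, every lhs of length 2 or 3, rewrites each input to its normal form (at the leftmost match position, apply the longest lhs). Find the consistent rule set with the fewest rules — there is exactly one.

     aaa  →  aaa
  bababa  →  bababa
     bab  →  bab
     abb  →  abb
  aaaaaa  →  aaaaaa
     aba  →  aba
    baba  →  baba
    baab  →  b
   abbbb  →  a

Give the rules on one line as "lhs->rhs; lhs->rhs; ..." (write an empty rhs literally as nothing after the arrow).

aab->; bbb->aa

  | aaa
  | bababa
  | bab
  | abb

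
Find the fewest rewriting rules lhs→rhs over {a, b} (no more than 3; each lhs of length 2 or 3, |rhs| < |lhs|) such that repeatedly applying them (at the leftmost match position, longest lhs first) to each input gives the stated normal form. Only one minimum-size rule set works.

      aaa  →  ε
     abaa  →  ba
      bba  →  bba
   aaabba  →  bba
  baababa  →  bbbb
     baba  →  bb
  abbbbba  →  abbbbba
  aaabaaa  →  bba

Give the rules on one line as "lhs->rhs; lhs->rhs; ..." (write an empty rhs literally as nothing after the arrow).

aaa->; aba->b; baa->bb

  | aaa => ε
  | abaa => ba
  | bba
  | aaabba => bba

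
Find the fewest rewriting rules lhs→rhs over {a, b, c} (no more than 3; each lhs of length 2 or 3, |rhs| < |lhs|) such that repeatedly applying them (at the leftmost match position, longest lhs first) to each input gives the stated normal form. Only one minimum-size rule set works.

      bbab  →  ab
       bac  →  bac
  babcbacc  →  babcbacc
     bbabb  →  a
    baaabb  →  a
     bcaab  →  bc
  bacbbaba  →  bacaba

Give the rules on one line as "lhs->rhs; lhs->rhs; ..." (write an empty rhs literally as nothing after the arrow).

aa->b; bb->

  | bbab => ab
  | bac
  | babcbacc
  | bbabb => abb => a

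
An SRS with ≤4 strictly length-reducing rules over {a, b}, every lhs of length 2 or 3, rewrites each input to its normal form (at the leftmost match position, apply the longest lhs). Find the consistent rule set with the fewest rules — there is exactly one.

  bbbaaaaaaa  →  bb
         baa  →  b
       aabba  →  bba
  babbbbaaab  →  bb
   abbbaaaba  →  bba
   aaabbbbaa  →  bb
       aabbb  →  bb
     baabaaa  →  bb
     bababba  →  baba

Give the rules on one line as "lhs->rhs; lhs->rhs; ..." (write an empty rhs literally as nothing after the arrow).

  | bbbaaaaaaa => bbaaaaaaa => bbaaaaaa => bbaaaaa => bbaaaa => bbaaa => bbaa => bb
  | baa => b
  | aabba => bba
  | babbbbaaab => bbbaaab => bbaaab => bbaab => bbb => bb

aa->; aaa->aa; abb->; bbb->bb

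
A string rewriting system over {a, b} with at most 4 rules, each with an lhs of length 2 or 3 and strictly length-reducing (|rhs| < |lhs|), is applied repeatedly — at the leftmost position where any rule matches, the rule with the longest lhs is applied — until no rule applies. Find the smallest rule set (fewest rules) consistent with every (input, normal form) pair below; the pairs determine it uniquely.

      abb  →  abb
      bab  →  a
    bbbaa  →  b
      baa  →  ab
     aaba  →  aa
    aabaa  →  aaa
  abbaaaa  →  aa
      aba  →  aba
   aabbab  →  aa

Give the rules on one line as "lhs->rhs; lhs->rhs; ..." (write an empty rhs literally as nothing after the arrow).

aab->a; baa->ab; bab->a; bba->b

  | abb
  | bab => a
  | bbbaa => bba => b
  | baa => ab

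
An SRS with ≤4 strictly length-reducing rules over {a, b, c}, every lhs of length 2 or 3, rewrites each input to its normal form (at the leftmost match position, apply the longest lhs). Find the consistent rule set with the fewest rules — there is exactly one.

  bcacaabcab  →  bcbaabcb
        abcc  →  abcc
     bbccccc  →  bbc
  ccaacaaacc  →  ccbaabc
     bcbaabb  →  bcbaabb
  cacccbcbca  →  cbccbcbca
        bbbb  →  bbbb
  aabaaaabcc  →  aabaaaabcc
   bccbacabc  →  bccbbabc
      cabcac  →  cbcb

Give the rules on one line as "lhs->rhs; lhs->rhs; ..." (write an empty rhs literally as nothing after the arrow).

ac->b; cab->cb; ccc->c

  | bcacaabcab => bcbaabcab => bcbaabcb
  | abcc
  | bbccccc => bbccc => bbc
  | ccaacaaacc => ccabaaacc => ccbaaacc => ccbaabc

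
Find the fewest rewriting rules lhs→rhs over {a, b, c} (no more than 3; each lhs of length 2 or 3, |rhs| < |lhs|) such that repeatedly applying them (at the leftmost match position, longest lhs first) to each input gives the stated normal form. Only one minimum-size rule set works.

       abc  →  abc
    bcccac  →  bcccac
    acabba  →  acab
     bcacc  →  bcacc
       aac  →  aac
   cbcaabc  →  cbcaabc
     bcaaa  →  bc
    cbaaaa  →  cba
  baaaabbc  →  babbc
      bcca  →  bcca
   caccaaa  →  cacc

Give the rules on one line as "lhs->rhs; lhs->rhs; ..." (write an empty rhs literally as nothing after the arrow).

aaa->; bba->b

  | abc
  | bcccac
  | acabba => acab
  | bcacc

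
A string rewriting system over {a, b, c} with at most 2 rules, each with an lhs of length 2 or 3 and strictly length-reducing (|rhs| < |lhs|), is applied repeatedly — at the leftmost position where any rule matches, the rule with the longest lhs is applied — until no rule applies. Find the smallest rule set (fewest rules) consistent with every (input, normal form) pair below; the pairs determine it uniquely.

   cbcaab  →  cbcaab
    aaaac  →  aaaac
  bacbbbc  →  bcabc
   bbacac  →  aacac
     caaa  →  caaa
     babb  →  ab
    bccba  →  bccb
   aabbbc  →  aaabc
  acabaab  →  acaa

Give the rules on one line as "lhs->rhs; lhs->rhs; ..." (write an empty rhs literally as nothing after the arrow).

ba->b; bb->a

  | cbcaab
  | aaaac
  | bacbbbc => bcbbbc => bcabc
  | bbacac => aacac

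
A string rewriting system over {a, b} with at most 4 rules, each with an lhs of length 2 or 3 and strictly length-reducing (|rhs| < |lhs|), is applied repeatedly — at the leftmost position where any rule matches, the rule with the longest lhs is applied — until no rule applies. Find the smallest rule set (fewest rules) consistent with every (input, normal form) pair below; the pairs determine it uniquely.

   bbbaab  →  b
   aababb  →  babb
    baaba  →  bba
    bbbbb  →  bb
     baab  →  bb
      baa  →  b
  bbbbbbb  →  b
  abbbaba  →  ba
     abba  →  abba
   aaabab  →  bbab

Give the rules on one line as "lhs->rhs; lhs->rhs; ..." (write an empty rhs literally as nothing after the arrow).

aa->; aaa->b; bbb->

  | bbbaab => aab => b
  | aababb => babb
  | baaba => bba
  | bbbbb => bb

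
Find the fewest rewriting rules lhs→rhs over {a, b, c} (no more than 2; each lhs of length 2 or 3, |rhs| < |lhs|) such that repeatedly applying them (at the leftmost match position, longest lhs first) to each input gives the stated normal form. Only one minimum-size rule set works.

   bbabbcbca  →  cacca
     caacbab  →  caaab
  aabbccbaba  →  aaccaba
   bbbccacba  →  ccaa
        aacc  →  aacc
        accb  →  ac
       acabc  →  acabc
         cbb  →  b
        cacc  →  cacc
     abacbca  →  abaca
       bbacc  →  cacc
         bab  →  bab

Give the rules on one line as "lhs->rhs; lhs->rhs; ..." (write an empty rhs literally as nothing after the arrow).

bb->c; cb->

  | bbabbcbca => cabbcbca => caccbca => cacca
  | caacbab => caaab
  | aabbccbaba => aacccbaba => aaccaba
  | bbbccacba => cbccacba => ccacba => ccaa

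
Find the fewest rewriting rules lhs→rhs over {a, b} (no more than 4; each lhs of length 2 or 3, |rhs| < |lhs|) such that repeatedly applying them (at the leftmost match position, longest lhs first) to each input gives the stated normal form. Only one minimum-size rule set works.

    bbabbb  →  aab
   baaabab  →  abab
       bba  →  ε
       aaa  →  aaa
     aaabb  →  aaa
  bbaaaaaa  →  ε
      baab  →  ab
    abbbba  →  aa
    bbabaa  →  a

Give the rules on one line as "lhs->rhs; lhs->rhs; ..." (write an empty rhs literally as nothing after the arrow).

  | bbabbb => bbbbb => abbb => aab
  | baaabab => bbabab => bbbab => abab
  | bba => bb => ε
  | aaa

baa->bb; bb->; bba->bb; bbb->ab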